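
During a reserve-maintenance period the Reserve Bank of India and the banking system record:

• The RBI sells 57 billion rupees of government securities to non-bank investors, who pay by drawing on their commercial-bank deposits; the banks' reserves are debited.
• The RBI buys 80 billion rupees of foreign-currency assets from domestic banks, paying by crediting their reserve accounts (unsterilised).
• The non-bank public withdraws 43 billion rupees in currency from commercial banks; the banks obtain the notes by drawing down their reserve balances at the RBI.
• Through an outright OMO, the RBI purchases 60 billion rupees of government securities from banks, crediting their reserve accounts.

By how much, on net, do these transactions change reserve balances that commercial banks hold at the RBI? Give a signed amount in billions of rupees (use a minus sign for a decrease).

+40 billion

RBI balance sheet:
  Assets:      Securities +3B, Foreign assets +80B
  Liabilities: Bank reserves +40B, Currency in circulation +43B
So the change in reserve balances that commercial banks hold at the RBI is +40 billion.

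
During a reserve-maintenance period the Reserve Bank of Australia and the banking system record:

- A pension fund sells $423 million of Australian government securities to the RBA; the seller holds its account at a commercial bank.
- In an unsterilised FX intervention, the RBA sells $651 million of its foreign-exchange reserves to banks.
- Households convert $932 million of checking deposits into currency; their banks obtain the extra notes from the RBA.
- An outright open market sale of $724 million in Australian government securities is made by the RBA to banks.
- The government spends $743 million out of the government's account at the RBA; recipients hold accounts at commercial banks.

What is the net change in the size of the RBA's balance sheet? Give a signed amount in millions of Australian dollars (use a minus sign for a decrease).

RBA balance sheet:
  Assets:      Securities −$301M, Foreign assets −$651M
  Liabilities: Bank reserves −$1141M, Currency in circulation +$932M, Government deposits −$743M
Change in total RBA assets = -$952 million.

-$952 million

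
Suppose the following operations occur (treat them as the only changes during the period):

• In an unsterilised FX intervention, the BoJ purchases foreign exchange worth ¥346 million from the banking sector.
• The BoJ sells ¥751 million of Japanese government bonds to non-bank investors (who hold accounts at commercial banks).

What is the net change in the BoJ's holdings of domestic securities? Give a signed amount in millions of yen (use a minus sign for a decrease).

-¥751 million

BoJ balance sheet:
  Assets:      Securities −¥751M, Foreign assets +¥346M
  Liabilities: Bank reserves −¥405M
So the change in the BoJ's holdings of domestic securities is -¥751 million.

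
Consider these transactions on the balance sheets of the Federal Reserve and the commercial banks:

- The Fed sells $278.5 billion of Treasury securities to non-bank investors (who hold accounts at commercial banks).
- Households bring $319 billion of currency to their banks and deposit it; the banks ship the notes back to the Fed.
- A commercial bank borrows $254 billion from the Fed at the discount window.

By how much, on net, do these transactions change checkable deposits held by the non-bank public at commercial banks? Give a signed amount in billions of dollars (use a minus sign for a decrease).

Asset sale (to non-banks) $278.5 billion: non-bank counterparties' bank balances fall → −$278.5B.
Currency deposit $319 billion: non-bank counterparties' bank balances rise → +$319B.
Discount-window loan $254 billion: the counterparty is a bank, so public deposits are unchanged → 0.
Net: −278.5 + 319 + 0 = +$40.5 billion.

+$40.5 billion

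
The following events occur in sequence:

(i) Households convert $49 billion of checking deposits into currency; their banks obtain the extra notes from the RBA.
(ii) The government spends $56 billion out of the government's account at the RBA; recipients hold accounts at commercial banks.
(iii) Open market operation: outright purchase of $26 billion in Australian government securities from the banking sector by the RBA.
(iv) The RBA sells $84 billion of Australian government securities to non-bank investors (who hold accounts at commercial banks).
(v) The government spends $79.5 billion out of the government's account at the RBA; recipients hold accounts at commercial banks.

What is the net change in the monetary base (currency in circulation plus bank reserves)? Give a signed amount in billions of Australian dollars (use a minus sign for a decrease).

+$77.5 billion

RBA balance sheet:
  Assets:      Securities −$58B
  Liabilities: Bank reserves +$28.5B, Currency in circulation +$49B, Government deposits −$135.5B
Commercial banking system:
  Assets:      Reserves at CB +$28.5B, Securities −$26B
  Liabilities: Checkable deposits +$2.5B
Monetary base = currency + reserves: +$49B + (+$28.5B) = +$77.5 billion.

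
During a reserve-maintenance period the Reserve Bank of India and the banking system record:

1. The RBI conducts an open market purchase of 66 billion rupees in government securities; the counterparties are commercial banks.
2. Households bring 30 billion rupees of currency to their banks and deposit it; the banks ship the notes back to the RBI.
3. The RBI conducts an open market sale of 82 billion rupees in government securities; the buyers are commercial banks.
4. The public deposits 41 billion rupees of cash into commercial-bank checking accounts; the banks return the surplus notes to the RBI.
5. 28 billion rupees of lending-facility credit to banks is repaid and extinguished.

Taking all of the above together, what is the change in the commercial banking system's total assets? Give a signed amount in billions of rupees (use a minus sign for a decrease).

OMO purchase (from banks) 66 billion rupees: just an asset swap on bank balance sheets → 0.
Currency deposit 30 billion rupees: bank balance sheets expand → +30B.
OMO sale (to banks) 82 billion rupees: just an asset swap on bank balance sheets → 0.
Currency deposit 41 billion rupees: bank balance sheets expand → +41B.
Discount-window repayment 28 billion rupees: bank balance sheets shrink → −28B.
Net: 0 + 30 + 0 + 41 − 28 = +43 billion.

+43 billion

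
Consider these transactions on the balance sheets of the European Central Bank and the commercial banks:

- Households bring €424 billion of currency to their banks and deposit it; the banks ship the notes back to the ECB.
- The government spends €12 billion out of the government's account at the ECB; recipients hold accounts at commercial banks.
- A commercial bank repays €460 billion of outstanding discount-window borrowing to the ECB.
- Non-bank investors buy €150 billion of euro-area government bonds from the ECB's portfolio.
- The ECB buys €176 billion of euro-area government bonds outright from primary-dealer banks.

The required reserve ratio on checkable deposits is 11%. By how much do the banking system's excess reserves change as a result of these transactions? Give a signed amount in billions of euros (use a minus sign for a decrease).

Currency deposit €424 billion: reserves +€424B, deposits +€424B.
Government spending €12 billion: reserves +€12B, deposits +€12B.
Discount-window repayment €460 billion: reserves −€460B, deposits 0.
Asset sale (to non-banks) €150 billion: reserves −€150B, deposits −€150B.
OMO purchase (from banks) €176 billion: reserves +€176B, deposits 0.
Totals: Δreserves = +€2B, Δdeposits = +€286B.
Δrequired reserves = 11% × +€286B = +€31.46B.
Δexcess reserves = Δreserves − Δrequired = +€2B − (+€31.46B) = -€29.46 billion.

-€29.46 billion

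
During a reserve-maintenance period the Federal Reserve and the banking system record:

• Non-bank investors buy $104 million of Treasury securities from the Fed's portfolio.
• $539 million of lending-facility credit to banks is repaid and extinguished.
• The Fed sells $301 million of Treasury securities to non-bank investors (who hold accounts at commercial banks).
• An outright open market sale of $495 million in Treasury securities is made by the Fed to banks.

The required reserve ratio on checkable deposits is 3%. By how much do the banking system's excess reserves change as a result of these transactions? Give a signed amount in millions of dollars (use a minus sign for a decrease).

Asset sale (to non-banks) $104 million: reserves −$104M, deposits −$104M.
Discount-window repayment $539 million: reserves −$539M, deposits 0.
Asset sale (to non-banks) $301 million: reserves −$301M, deposits −$301M.
OMO sale (to banks) $495 million: reserves −$495M, deposits 0.
Totals: Δreserves = −$1439M, Δdeposits = −$405M.
Δrequired reserves = 3% × −$405M = −$12.15M.
Δexcess reserves = Δreserves − Δrequired = −$1439M − (−$12.15M) = -$1426.85 million.

-$1426.85 million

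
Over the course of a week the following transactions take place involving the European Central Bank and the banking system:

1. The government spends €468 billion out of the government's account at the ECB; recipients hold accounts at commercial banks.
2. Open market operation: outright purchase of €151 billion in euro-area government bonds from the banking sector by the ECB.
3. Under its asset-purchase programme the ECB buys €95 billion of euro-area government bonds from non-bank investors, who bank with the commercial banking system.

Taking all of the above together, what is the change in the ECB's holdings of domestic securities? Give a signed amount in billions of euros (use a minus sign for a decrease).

+€246 billion

ECB balance sheet:
  Assets:      Securities +€246B
  Liabilities: Bank reserves +€714B, Government deposits −€468B
Commercial banking system:
  Assets:      Reserves at CB +€714B, Securities −€151B
  Liabilities: Checkable deposits +€563B
So the change in the ECB's holdings of domestic securities is +€246 billion.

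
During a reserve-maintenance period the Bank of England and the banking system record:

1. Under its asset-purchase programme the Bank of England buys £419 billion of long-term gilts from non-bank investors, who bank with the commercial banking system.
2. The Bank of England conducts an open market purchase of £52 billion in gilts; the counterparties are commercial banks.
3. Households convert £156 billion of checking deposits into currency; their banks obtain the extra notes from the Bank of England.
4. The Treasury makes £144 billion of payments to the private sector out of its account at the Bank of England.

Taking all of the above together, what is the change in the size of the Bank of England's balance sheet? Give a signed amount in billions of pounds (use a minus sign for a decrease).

Bank of England balance sheet:
  Assets:      Securities +£471B
  Liabilities: Bank reserves +£459B, Currency in circulation +£156B, Government deposits −£144B
Commercial banking system:
  Assets:      Reserves at CB +£459B, Securities −£52B
  Liabilities: Checkable deposits +£407B
Change in total Bank of England assets = +£471 billion.

+£471 billion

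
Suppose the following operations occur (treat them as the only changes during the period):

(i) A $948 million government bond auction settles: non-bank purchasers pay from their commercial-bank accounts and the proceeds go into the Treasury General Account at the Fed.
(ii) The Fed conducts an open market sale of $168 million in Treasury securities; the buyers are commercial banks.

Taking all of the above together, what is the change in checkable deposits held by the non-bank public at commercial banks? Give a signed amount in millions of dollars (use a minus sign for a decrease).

Fed balance sheet:
  Assets:      Securities −$168M
  Liabilities: Bank reserves −$1116M, Government deposits +$948M
Commercial banking system:
  Assets:      Reserves at CB −$1116M, Securities +$168M
  Liabilities: Checkable deposits −$948M
So the change in checkable deposits held by the non-bank public at commercial banks is -$948 million.

-$948 million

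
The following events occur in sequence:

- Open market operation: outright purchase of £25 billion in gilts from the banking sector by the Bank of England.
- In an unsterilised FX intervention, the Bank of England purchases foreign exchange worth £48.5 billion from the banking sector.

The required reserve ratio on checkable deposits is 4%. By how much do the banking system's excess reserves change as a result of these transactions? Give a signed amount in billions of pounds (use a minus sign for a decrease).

+£73.5 billion

OMO purchase (from banks) £25 billion: reserves +£25B, deposits 0.
FX purchase £48.5 billion: reserves +£48.5B, deposits 0.
Totals: Δreserves = +£73.5B, Δdeposits = 0.
Δrequired reserves = 4% × 0 = 0.
Δexcess reserves = Δreserves − Δrequired = +£73.5B − (0) = +£73.5 billion.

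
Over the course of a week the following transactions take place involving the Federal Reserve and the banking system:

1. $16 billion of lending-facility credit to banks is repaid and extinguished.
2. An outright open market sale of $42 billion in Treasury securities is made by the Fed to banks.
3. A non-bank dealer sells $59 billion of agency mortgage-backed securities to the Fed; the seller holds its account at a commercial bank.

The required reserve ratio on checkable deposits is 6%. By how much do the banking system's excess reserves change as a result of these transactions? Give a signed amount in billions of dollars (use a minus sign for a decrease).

-$2.54 billion

Discount-window repayment $16 billion: reserves −$16B, deposits 0.
OMO sale (to banks) $42 billion: reserves −$42B, deposits 0.
Asset purchase (from non-banks) $59 billion: reserves +$59B, deposits +$59B.
Totals: Δreserves = +$1B, Δdeposits = +$59B.
Δrequired reserves = 6% × +$59B = +$3.54B.
Δexcess reserves = Δreserves − Δrequired = +$1B − (+$3.54B) = -$2.54 billion.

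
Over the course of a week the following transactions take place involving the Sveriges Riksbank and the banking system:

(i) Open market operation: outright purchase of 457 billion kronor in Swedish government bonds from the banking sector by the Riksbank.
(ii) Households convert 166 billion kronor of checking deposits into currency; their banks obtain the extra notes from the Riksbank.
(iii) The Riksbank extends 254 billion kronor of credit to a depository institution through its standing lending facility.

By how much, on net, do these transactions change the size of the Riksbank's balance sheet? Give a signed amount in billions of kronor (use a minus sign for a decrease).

Riksbank balance sheet:
  Assets:      Securities +457B, Loans to banks +254B
  Liabilities: Bank reserves +545B, Currency in circulation +166B
Commercial banking system:
  Assets:      Reserves at CB +545B, Securities −457B
  Liabilities: Checkable deposits −166B, Borrowings from CB +254B
Change in total Riksbank assets = +711 billion.

+711 billion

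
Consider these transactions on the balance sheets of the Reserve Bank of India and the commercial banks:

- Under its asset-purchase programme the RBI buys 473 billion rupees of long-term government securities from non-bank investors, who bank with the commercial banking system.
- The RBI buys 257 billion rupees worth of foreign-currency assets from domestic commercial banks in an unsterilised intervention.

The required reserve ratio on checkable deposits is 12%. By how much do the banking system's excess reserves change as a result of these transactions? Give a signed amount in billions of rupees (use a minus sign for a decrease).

Asset purchase (from non-banks) 473 billion rupees: reserves +473B, deposits +473B.
FX purchase 257 billion rupees: reserves +257B, deposits 0.
Totals: Δreserves = +730B, Δdeposits = +473B.
Δrequired reserves = 12% × +473B = +56.76B.
Δexcess reserves = Δreserves − Δrequired = +730B − (+56.76B) = +673.24 billion.

+673.24 billion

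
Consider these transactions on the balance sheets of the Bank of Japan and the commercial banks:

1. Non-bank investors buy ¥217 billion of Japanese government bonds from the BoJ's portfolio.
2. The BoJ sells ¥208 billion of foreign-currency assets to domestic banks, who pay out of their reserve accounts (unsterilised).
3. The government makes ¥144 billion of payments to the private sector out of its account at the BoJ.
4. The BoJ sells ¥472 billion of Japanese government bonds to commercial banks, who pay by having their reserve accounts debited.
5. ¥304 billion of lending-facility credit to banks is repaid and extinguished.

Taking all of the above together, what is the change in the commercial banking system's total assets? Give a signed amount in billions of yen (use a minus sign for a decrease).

Asset sale (to non-banks) ¥217 billion: bank balance sheets shrink → −¥217B.
FX sale ¥208 billion: just an asset swap on bank balance sheets → 0.
Government spending ¥144 billion: bank balance sheets expand → +¥144B.
OMO sale (to banks) ¥472 billion: just an asset swap on bank balance sheets → 0.
Discount-window repayment ¥304 billion: bank balance sheets shrink → −¥304B.
Net: −217 + 0 + 144 + 0 − 304 = -¥377 billion.

-¥377 billion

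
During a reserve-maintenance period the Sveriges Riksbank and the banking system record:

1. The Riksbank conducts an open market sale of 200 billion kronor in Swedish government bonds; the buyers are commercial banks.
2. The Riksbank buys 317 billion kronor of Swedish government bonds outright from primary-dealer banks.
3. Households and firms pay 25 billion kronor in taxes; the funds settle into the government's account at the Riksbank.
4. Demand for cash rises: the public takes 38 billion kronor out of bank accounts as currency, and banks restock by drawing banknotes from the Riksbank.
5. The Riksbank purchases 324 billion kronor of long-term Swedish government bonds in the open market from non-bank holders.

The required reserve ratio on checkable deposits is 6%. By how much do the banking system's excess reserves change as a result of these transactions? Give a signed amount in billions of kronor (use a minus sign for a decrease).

OMO sale (to banks) 200 billion kronor: reserves −200B, deposits 0.
OMO purchase (from banks) 317 billion kronor: reserves +317B, deposits 0.
Government account inflow 25 billion kronor: reserves −25B, deposits −25B.
Currency withdrawal 38 billion kronor: reserves −38B, deposits −38B.
Asset purchase (from non-banks) 324 billion kronor: reserves +324B, deposits +324B.
Totals: Δreserves = +378B, Δdeposits = +261B.
Δrequired reserves = 6% × +261B = +15.66B.
Δexcess reserves = Δreserves − Δrequired = +378B − (+15.66B) = +362.34 billion.

+362.34 billion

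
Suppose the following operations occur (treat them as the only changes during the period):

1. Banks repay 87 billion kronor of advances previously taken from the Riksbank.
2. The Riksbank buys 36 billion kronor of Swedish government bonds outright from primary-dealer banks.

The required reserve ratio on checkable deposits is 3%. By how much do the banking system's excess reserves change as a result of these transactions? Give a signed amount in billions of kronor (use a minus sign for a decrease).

-51 billion

Discount-window repayment 87 billion kronor: reserves −87B, deposits 0.
OMO purchase (from banks) 36 billion kronor: reserves +36B, deposits 0.
Totals: Δreserves = −51B, Δdeposits = 0.
Δrequired reserves = 3% × 0 = 0.
Δexcess reserves = Δreserves − Δrequired = −51B − (0) = -51 billion.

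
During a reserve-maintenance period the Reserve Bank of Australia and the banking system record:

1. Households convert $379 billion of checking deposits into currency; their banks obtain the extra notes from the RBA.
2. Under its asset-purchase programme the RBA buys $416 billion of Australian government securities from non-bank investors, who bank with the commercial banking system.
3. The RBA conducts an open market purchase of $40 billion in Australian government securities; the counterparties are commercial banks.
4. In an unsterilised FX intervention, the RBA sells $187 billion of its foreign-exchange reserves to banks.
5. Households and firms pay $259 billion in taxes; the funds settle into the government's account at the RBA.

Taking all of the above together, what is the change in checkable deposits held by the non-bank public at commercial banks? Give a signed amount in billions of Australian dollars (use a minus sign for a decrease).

-$222 billion

Currency withdrawal $379 billion: non-bank counterparties' bank balances fall → −$379B.
Asset purchase (from non-banks) $416 billion: non-bank counterparties' bank balances rise → +$416B.
OMO purchase (from banks) $40 billion: the counterparty is a bank, so public deposits are unchanged → 0.
FX sale $187 billion: the counterparty is a bank, so public deposits are unchanged → 0.
Government account inflow $259 billion: non-bank counterparties' bank balances fall → −$259B.
Net: −379 + 416 + 0 + 0 − 259 = -$222 billion.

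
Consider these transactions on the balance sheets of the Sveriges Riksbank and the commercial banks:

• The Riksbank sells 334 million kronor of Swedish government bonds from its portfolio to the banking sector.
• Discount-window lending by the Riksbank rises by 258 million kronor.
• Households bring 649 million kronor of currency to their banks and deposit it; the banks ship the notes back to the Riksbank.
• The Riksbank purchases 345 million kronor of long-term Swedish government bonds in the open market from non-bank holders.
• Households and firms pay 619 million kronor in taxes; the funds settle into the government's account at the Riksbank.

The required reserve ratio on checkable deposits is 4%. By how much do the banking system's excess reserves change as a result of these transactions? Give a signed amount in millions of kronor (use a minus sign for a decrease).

+284 million

OMO sale (to banks) 334 million kronor: reserves −334M, deposits 0.
Discount-window loan 258 million kronor: reserves +258M, deposits 0.
Currency deposit 649 million kronor: reserves +649M, deposits +649M.
Asset purchase (from non-banks) 345 million kronor: reserves +345M, deposits +345M.
Government account inflow 619 million kronor: reserves −619M, deposits −619M.
Totals: Δreserves = +299M, Δdeposits = +375M.
Δrequired reserves = 4% × +375M = +15M.
Δexcess reserves = Δreserves − Δrequired = +299M − (+15M) = +284 million.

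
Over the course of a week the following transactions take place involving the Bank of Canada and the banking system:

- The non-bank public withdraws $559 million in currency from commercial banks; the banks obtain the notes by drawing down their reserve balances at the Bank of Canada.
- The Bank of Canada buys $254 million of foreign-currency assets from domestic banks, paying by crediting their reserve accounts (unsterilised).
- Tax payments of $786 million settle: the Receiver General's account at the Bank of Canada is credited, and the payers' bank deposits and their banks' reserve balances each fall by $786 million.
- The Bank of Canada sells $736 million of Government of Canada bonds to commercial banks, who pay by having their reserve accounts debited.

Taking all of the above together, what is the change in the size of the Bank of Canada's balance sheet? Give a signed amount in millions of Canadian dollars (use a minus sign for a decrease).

Bank of Canada balance sheet:
  Assets:      Securities −$736M, Foreign assets +$254M
  Liabilities: Bank reserves −$1827M, Currency in circulation +$559M, Government deposits +$786M
Commercial banking system:
  Assets:      Reserves at CB −$1827M, Securities +$736M, Foreign assets −$254M
  Liabilities: Checkable deposits −$1345M
Change in total Bank of Canada assets = -$482 million.

-$482 million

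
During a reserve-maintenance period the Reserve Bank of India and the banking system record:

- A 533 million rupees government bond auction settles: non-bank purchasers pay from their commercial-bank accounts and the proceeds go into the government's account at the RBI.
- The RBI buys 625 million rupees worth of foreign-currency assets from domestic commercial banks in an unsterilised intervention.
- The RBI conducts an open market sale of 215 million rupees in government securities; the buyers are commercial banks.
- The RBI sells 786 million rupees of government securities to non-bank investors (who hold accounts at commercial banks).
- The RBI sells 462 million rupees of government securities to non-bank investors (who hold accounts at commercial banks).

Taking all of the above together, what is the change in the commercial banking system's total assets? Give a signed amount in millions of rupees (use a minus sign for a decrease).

-1781 million

Government account inflow 533 million rupees: bank balance sheets shrink → −533M.
FX purchase 625 million rupees: just an asset swap on bank balance sheets → 0.
OMO sale (to banks) 215 million rupees: just an asset swap on bank balance sheets → 0.
Asset sale (to non-banks) 786 million rupees: bank balance sheets shrink → −786M.
Asset sale (to non-banks) 462 million rupees: bank balance sheets shrink → −462M.
Net: −533 + 0 + 0 − 786 − 462 = -1781 million.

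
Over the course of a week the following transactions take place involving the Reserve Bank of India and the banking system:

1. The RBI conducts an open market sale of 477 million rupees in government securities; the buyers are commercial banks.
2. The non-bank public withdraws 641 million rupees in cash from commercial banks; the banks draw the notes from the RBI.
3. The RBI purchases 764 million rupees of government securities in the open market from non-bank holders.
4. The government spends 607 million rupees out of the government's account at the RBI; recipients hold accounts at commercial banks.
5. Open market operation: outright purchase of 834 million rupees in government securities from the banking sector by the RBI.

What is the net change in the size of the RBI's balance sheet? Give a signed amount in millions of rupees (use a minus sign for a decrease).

+1121 million

OMO sale (to banks) 477 million rupees: an RBI asset is shed → −477M.
Currency withdrawal 641 million rupees: only the composition of liabilities changes → 0.
Asset purchase (from non-banks) 764 million rupees: an RBI asset is acquired → +764M.
Government spending 607 million rupees: only the composition of liabilities changes → 0.
OMO purchase (from banks) 834 million rupees: an RBI asset is acquired → +834M.
Net: −477 + 0 + 764 + 0 + 834 = +1121 million.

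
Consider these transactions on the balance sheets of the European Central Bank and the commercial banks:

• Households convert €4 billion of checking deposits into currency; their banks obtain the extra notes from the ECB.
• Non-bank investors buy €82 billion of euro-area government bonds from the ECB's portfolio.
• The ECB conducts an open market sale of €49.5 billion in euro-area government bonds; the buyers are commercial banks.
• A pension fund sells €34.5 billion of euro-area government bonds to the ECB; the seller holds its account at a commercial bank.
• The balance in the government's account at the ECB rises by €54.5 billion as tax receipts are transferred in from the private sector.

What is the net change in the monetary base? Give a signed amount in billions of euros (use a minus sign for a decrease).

ECB balance sheet:
  Assets:      Securities −€97B
  Liabilities: Bank reserves −€155.5B, Currency in circulation +€4B, Government deposits +€54.5B
Monetary base = currency + reserves: +€4B + (−€155.5B) = -€151.5 billion.

-€151.5 billion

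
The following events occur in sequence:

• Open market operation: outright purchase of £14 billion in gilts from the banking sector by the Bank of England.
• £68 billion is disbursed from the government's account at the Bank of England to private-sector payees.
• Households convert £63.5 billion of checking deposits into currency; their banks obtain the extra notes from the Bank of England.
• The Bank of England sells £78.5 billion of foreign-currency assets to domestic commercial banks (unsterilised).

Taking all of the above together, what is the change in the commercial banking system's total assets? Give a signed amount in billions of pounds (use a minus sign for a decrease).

OMO purchase (from banks) £14 billion: just an asset swap on bank balance sheets → 0.
Government spending £68 billion: bank balance sheets expand → +£68B.
Currency withdrawal £63.5 billion: bank balance sheets shrink → −£63.5B.
FX sale £78.5 billion: just an asset swap on bank balance sheets → 0.
Net: 0 + 68 − 63.5 + 0 = +£4.5 billion.

+£4.5 billion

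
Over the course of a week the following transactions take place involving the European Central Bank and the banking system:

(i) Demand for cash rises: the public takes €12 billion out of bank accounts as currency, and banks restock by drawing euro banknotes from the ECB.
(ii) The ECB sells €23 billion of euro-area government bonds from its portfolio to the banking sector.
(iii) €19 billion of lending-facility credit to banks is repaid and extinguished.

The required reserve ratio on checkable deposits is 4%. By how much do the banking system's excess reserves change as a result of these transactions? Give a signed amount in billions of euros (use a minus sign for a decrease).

-€53.52 billion

Currency withdrawal €12 billion: reserves −€12B, deposits −€12B.
OMO sale (to banks) €23 billion: reserves −€23B, deposits 0.
Discount-window repayment €19 billion: reserves −€19B, deposits 0.
Totals: Δreserves = −€54B, Δdeposits = −€12B.
Δrequired reserves = 4% × −€12B = −€0.48B.
Δexcess reserves = Δreserves − Δrequired = −€54B − (−€0.48B) = -€53.52 billion.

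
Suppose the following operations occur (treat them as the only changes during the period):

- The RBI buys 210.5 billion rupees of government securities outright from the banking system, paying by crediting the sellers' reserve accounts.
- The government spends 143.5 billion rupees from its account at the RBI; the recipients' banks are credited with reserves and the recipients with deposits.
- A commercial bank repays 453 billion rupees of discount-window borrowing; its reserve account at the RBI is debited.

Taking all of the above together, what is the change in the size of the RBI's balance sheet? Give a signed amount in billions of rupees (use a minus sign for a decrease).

OMO purchase (from banks) 210.5 billion rupees: an RBI asset is acquired → +210.5B.
Government spending 143.5 billion rupees: only the composition of liabilities changes → 0.
Discount-window repayment 453 billion rupees: an RBI asset is shed → −453B.
Net: 210.5 + 0 − 453 = -242.5 billion.

-242.5 billion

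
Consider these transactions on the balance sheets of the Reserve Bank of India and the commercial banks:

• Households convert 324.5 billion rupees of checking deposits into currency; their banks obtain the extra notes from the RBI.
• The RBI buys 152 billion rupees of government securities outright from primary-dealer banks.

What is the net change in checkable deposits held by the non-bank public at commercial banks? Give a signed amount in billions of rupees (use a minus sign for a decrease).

-324.5 billion

RBI balance sheet:
  Assets:      Securities +152B
  Liabilities: Bank reserves −172.5B, Currency in circulation +324.5B
Commercial banking system:
  Assets:      Reserves at CB −172.5B, Securities −152B
  Liabilities: Checkable deposits −324.5B
So the change in checkable deposits held by the non-bank public at commercial banks is -324.5 billion.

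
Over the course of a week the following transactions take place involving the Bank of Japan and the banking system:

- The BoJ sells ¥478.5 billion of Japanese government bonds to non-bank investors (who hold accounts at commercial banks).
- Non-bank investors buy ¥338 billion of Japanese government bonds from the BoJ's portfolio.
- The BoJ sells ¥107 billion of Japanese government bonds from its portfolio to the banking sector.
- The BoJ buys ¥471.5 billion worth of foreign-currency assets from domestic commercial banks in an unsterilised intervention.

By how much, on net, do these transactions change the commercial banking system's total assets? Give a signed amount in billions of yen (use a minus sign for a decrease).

-¥816.5 billion

Asset sale (to non-banks) ¥478.5 billion: bank balance sheets shrink → −¥478.5B.
Asset sale (to non-banks) ¥338 billion: bank balance sheets shrink → −¥338B.
OMO sale (to banks) ¥107 billion: just an asset swap on bank balance sheets → 0.
FX purchase ¥471.5 billion: just an asset swap on bank balance sheets → 0.
Net: −478.5 − 338 + 0 + 0 = -¥816.5 billion.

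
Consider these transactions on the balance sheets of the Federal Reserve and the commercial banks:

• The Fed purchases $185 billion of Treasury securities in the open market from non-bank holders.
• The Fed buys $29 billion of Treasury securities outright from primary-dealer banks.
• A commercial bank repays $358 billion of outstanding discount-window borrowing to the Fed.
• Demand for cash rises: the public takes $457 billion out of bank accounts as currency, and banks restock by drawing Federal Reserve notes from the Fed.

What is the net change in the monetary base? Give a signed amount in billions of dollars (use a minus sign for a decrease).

-$144 billion

Asset purchase (from non-banks) $185 billion: Fed balance sheet expands → +$185B.
OMO purchase (from banks) $29 billion: Fed balance sheet expands → +$29B.
Discount-window repayment $358 billion: Fed balance sheet contracts → −$358B.
Currency withdrawal $457 billion: just a shift between currency and reserves — both are base money → 0.
Net: 185 + 29 − 358 + 0 = -$144 billion.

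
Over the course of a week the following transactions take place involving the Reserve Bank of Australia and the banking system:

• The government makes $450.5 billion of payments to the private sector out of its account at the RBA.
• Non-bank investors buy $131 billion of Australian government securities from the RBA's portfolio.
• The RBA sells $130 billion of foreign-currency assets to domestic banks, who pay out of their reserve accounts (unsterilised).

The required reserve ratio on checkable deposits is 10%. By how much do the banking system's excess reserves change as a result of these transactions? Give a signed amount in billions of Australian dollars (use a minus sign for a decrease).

+$157.55 billion

Government spending $450.5 billion: reserves +$450.5B, deposits +$450.5B.
Asset sale (to non-banks) $131 billion: reserves −$131B, deposits −$131B.
FX sale $130 billion: reserves −$130B, deposits 0.
Totals: Δreserves = +$189.5B, Δdeposits = +$319.5B.
Δrequired reserves = 10% × +$319.5B = +$31.95B.
Δexcess reserves = Δreserves − Δrequired = +$189.5B − (+$31.95B) = +$157.55 billion.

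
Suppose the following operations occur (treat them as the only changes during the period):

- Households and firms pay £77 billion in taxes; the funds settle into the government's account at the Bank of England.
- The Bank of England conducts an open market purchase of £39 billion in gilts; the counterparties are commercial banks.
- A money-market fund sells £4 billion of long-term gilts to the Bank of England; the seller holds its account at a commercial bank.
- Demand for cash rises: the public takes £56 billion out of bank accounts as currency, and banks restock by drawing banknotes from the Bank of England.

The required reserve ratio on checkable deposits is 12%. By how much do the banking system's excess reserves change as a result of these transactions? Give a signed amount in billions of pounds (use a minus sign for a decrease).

Government account inflow £77 billion: reserves −£77B, deposits −£77B.
OMO purchase (from banks) £39 billion: reserves +£39B, deposits 0.
Asset purchase (from non-banks) £4 billion: reserves +£4B, deposits +£4B.
Currency withdrawal £56 billion: reserves −£56B, deposits −£56B.
Totals: Δreserves = −£90B, Δdeposits = −£129B.
Δrequired reserves = 12% × −£129B = −£15.48B.
Δexcess reserves = Δreserves − Δrequired = −£90B − (−£15.48B) = -£74.52 billion.

-£74.52 billion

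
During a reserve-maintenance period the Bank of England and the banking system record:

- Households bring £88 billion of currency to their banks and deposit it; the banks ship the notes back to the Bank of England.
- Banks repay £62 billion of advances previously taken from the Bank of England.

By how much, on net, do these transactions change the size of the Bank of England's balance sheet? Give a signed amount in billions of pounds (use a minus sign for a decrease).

Currency deposit £88 billion: only the composition of liabilities changes → 0.
Discount-window repayment £62 billion: a Bank of England asset is shed → −£62B.
Net: 0 − 62 = -£62 billion.

-£62 billion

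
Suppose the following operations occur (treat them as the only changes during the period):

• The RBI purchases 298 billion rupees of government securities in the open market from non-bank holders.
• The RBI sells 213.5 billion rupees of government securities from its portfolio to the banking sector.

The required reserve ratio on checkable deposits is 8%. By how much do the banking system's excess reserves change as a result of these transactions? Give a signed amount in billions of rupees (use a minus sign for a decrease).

+60.66 billion

Asset purchase (from non-banks) 298 billion rupees: reserves +298B, deposits +298B.
OMO sale (to banks) 213.5 billion rupees: reserves −213.5B, deposits 0.
Totals: Δreserves = +84.5B, Δdeposits = +298B.
Δrequired reserves = 8% × +298B = +23.84B.
Δexcess reserves = Δreserves − Δrequired = +84.5B − (+23.84B) = +60.66 billion.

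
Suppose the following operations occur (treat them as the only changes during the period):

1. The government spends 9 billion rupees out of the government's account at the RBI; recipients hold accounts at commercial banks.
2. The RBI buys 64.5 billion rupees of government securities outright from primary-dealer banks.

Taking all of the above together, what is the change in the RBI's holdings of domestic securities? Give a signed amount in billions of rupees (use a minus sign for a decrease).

+64.5 billion

RBI balance sheet:
  Assets:      Securities +64.5B
  Liabilities: Bank reserves +73.5B, Government deposits −9B
So the change in the RBI's holdings of domestic securities is +64.5 billion.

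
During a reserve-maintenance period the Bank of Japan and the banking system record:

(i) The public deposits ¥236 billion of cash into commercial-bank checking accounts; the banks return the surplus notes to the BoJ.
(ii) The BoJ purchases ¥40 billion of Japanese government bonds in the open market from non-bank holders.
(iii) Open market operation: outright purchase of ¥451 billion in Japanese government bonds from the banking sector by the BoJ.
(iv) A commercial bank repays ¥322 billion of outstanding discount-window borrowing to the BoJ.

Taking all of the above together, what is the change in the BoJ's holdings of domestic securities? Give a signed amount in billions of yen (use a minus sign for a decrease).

+¥491 billion

Currency deposit ¥236 billion: the BoJ's securities portfolio is untouched → 0.
Asset purchase (from non-banks) ¥40 billion: securities added to the BoJ's portfolio → +¥40B.
OMO purchase (from banks) ¥451 billion: securities added to the BoJ's portfolio → +¥451B.
Discount-window repayment ¥322 billion: the BoJ's securities portfolio is untouched → 0.
Net: 0 + 40 + 451 + 0 = +¥491 billion.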